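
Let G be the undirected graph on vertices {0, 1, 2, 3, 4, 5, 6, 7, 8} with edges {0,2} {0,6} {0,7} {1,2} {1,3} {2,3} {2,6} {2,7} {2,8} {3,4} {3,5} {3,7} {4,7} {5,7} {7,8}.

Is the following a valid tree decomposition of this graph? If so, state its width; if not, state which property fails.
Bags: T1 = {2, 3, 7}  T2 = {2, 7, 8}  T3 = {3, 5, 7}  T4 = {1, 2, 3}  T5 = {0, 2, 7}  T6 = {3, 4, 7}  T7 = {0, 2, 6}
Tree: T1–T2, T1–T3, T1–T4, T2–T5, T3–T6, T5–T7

Checking the three conditions: (i) the bags cover all of {0, 1, 2, 3, 4, 5, 6, 7, 8}; (ii) for each edge, some bag contains both endpoints; (iii) the bags containing any fixed vertex form a subtree. All hold, so the decomposition is valid with width 3 − 1 = 2.

Yes; width 2.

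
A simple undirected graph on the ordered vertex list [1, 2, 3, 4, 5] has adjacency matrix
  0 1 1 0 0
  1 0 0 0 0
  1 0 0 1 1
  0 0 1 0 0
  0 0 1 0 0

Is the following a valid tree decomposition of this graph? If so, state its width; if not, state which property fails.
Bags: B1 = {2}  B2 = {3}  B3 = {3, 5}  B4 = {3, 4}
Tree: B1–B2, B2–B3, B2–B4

No — vertex 1 appears in no bag.

A tree decomposition must satisfy three properties: every vertex lies in some bag; for every edge, both endpoints lie together in some bag; and for every vertex, the bags containing it form a connected subtree. Here vertex 1 appears in no bag, so the decomposition is invalid.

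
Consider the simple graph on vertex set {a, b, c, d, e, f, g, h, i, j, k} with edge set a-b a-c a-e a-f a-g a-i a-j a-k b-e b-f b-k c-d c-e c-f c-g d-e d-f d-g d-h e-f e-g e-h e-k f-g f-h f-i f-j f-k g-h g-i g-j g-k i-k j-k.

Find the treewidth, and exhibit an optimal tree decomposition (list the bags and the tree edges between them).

Treewidth 4.
One optimal decomposition is:
Bags: B1 = {a, f, g, i, k}  B2 = {a, e, f, g, k}  B3 = {a, c, e, f, g}  B4 = {a, b, e, f, k}  B5 = {c, d, e, f, g}  B6 = {a, f, g, j, k}  B7 = {d, e, f, g, h}
Tree: B1–B2, B2–B3, B2–B4, B3–B5, B1–B6, B5–B7

Each bag holds 5 vertices, so the decomposition has width 4, which upper-bounds the treewidth. Conversely, {d, e, f, g, h} is a clique of size 5, and the vertices of any clique must share a bag in every tree decomposition; so some bag has ≥ 5 vertices and tw(G) ≥ 4. The upper and lower bounds meet at 4, so that is the treewidth.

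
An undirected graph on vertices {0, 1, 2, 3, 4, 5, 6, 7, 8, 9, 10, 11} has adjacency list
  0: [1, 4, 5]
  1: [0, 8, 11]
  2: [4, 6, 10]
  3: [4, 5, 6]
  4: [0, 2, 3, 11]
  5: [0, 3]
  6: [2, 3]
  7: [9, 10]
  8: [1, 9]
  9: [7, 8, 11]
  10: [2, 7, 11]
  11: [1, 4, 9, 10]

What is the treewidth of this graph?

A width-3 tree decomposition is:
Bags: B1 = {7, 8, 9, 10}  B2 = {8, 9, 10, 11}  B3 = {1, 8, 10, 11}  B4 = {1, 2, 10, 11}  B5 = {1, 2, 4, 11}  B6 = {0, 1, 2, 4}  B7 = {0, 2, 4, 6}  B8 = {0, 3, 4, 6}  B9 = {0, 3, 5, 6}
Tree: B1–B2, B2–B3, B3–B4, B4–B5, B5–B6, B6–B7, B7–B8, B8–B9
Every bag has size at most 4, so the width is 4 − 1 = 3 and tw(G) ≤ 3. For the lower bound: the 4 vertex sets {7,8,9}, {10}, {11}, {0,1,2,4} are disjoint, each induces a connected subgraph, and every pair is joined by at least one edge of G. Contracting each set to a single vertex therefore yields K_{4} as a minor, and since treewidth is minor-monotone, tw(G) ≥ tw(K_{4}) = 3. Hence tw(G) = 3 exactly.

3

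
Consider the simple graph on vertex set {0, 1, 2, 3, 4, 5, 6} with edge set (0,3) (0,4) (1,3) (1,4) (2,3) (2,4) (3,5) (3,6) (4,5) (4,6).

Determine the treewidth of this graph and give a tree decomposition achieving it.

Every bag has size at most 3, so the width is 3 − 1 = 2 and tw(G) ≤ 2. For the lower bound, G contains the cycle 4–2–3–0–4, so G is not a forest; only forests have treewidth ≤ 1, hence tw(G) ≥ 2. The upper and lower bounds meet at 2, so that is the treewidth.

Treewidth 2.
One such decomposition:
Bags: B1 = {2, 3, 4}  B2 = {0, 3, 4}  B3 = {3, 4, 6}  B4 = {1, 3, 4}  B5 = {3, 4, 5}
Tree: B1–B2, B2–B3, B3–B4, B4–B5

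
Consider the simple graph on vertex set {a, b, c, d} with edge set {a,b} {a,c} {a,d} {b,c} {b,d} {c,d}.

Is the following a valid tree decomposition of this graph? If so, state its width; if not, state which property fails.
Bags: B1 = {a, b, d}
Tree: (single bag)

A tree decomposition must satisfy three properties: every vertex lies in some bag; for every edge, both endpoints lie together in some bag; and for every vertex, the bags containing it form a connected subtree. Here vertex c appears in no bag, so the decomposition is invalid.

No — vertex c appears in no bag.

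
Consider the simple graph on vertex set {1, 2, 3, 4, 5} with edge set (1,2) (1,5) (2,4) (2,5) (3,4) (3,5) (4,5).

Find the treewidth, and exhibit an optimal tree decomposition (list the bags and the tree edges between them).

Each bag holds 3 vertices, so the decomposition has width 2, which upper-bounds the treewidth. Conversely, {1, 2, 5} is a clique of size 3, and the vertices of any clique must share a bag in every tree decomposition; so some bag has ≥ 3 vertices and tw(G) ≥ 2. Combining the bounds, tw(G) = 2.

Treewidth 2.
Bags: B1 = {2, 4, 5}  B2 = {1, 2, 5}  B3 = {3, 4, 5}
Tree: B1–B2, B1–B3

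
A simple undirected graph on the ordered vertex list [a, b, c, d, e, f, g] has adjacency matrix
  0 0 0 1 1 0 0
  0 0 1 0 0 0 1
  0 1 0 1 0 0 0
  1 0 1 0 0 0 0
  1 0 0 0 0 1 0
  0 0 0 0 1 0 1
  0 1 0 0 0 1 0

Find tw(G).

A width-2 tree decomposition is:
Bags: B1 = {b, f, g}  B2 = {b, e, f}  B3 = {a, b, e}  B4 = {a, b, d}  B5 = {b, c, d}
Tree: B1–B2, B2–B3, B3–B4, B4–B5
The largest bag has 3 vertices, giving width 2; this decomposition certifies tw(G) ≤ 2. For the lower bound, G contains the cycle b–g–f–e–a–d–c–b, so G is not a forest; only forests have treewidth ≤ 1, hence tw(G) ≥ 2. Combining the bounds, tw(G) = 2.

2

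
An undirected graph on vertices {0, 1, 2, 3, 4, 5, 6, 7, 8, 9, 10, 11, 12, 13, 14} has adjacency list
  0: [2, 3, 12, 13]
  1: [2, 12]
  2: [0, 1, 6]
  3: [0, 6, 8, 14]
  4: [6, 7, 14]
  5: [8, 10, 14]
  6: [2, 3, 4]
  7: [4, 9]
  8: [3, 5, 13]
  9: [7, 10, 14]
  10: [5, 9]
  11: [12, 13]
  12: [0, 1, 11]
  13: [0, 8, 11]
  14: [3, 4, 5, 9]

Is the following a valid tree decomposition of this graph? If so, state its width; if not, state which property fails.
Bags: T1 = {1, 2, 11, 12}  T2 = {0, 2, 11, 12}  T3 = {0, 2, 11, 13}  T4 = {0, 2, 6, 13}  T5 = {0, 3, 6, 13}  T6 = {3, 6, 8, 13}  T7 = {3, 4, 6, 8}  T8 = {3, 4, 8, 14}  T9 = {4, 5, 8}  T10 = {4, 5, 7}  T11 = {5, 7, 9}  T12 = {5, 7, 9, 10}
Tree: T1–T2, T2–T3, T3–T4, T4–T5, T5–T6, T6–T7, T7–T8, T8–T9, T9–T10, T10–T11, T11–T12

A tree decomposition must satisfy three properties: every vertex lies in some bag; for every edge, both endpoints lie together in some bag; and for every vertex, the bags containing it form a connected subtree. Here edge (14,5) lies in no bag, so the decomposition is invalid.

No — edge (14,5) lies in no bag.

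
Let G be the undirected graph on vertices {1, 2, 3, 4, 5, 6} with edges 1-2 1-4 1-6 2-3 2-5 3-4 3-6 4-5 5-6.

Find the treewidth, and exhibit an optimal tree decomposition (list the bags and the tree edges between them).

Treewidth 3.
One such decomposition:
Bags: B1 = {2, 4, 5, 6}  B2 = {2, 3, 4, 6}  B3 = {1, 2, 4, 6}
Tree: B1–B2, B2–B3

Every bag has size at most 4, so the width is 4 − 1 = 3 and tw(G) ≤ 3. For the lower bound: the 4 vertex sets {2,5}, {3,4}, {6}, {1} are disjoint, each induces a connected subgraph, and every pair is joined by at least one edge of G. Contracting each set to a single vertex therefore yields K_{4} as a minor, and since treewidth is minor-monotone, tw(G) ≥ tw(K_{4}) = 3. Hence tw(G) = 3 exactly.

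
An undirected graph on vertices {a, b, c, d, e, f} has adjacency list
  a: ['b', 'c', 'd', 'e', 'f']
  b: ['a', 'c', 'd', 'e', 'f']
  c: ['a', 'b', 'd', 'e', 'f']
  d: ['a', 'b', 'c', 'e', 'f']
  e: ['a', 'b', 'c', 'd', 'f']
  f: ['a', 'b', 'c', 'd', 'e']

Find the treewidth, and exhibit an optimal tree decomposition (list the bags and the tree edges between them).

A single bag containing all 6 vertices is trivially a valid decomposition of width 5. On the other hand G contains the 6-clique {a, b, c, d, e, f}. A clique must lie in a single bag of any decomposition, so no decomposition can have width below 5. Hence tw(G) = 5 exactly.

Treewidth 5.
Bags: B1 = {a, b, c, d, e, f}
Tree: (single bag)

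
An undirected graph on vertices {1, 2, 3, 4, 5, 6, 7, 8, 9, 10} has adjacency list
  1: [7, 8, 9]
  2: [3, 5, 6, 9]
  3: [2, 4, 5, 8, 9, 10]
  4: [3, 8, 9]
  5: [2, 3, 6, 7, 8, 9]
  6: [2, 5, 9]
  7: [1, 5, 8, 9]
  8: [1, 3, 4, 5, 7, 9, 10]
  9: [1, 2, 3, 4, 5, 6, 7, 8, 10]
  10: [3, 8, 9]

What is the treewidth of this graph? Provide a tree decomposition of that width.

Each bag holds 4 vertices, so the decomposition has width 3, which upper-bounds the treewidth. For the lower bound, the 4 vertices {1, 7, 8, 9} are pairwise adjacent, and any tree decomposition puts a clique entirely inside one bag — forcing width ≥ 3. The upper and lower bounds meet at 3, so that is the treewidth.

Treewidth 3.
Bags: B1 = {5, 7, 8, 9}  B2 = {3, 5, 8, 9}  B3 = {1, 7, 8, 9}  B4 = {3, 4, 8, 9}  B5 = {3, 8, 9, 10}  B6 = {2, 3, 5, 9}  B7 = {2, 5, 6, 9}
Tree: B1–B2, B1–B3, B2–B4, B4–B5, B2–B6, B6–B7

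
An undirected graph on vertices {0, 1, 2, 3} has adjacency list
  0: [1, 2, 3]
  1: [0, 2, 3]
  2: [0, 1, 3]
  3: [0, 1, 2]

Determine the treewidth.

3

A width-3 tree decomposition is:
Bags: B1 = {0, 1, 2, 3}
Tree: (single bag)
With just one bag of size 4, the width is 4 − 1 = 3, so tw(G) ≤ 3. Conversely, {0, 1, 2, 3} is a clique of size 4, and the vertices of any clique must share a bag in every tree decomposition; so some bag has ≥ 4 vertices and tw(G) ≥ 3. Therefore the treewidth is 3.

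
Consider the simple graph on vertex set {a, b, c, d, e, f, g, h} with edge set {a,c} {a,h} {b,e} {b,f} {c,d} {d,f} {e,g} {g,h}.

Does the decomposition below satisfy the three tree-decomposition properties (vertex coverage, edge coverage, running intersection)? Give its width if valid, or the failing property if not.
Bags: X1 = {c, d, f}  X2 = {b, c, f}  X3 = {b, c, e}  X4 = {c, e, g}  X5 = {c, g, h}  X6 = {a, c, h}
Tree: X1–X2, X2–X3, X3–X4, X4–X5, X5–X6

Checking the three conditions: (i) the bags cover all of {a, b, c, d, e, f, g, h}; (ii) for each edge, some bag contains both endpoints; (iii) the bags containing any fixed vertex form a subtree. All hold, so the decomposition is valid with width 3 − 1 = 2.

Yes; width 2.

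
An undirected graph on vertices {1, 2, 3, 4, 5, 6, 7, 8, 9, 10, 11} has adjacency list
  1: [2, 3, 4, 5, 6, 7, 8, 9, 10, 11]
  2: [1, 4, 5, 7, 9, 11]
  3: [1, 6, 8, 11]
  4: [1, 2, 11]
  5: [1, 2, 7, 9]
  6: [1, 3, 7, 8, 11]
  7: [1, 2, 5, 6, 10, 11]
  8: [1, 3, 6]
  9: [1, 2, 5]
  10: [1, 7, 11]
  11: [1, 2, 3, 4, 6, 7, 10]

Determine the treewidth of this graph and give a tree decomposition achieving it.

The largest bag has 4 vertices, giving width 3; this decomposition certifies tw(G) ≤ 3. On the other hand G contains the 4-clique {1, 3, 6, 8}. A clique must lie in a single bag of any decomposition, so no decomposition can have width below 3. Combining the bounds, tw(G) = 3.

Treewidth 3.
One such decomposition:
Bags: B1 = {1, 2, 5, 7}  B2 = {1, 2, 7, 11}  B3 = {1, 6, 7, 11}  B4 = {1, 3, 6, 11}  B5 = {1, 2, 4, 11}  B6 = {1, 2, 5, 9}  B7 = {1, 3, 6, 8}  B8 = {1, 7, 10, 11}
Tree: B1–B2, B2–B3, B3–B4, B2–B5, B1–B6, B4–B7, B3–B8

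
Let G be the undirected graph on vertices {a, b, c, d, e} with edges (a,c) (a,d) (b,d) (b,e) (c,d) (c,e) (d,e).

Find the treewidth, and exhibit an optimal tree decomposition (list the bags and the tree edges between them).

Treewidth 2.
One optimal decomposition is:
Bags: B1 = {b, d, e}  B2 = {c, d, e}  B3 = {a, c, d}
Tree: B1–B2, B2–B3

The largest bag has 3 vertices, giving width 2; this decomposition certifies tw(G) ≤ 2. On the other hand G contains the 3-clique {c, d, e}. A clique must lie in a single bag of any decomposition, so no decomposition can have width below 2. Combining the bounds, tw(G) = 2.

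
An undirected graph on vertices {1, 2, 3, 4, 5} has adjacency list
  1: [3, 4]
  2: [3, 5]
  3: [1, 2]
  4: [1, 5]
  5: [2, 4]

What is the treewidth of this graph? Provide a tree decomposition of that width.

Treewidth 2.
One optimal decomposition is:
Bags: B1 = {1, 2, 3}  B2 = {1, 2, 4}  B3 = {2, 4, 5}
Tree: B1–B2, B2–B3

Every bag has size at most 3, so the width is 3 − 1 = 2 and tw(G) ≤ 2. The edges 2–3–1–4–5–2 form a cycle, so G is not a tree and its treewidth is at least 2. Hence tw(G) = 2 exactly.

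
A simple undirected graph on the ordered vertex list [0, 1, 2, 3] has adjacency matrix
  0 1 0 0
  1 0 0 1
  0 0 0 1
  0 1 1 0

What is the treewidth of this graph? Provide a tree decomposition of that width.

Treewidth 1.
Bags: B1 = {1, 3}  B2 = {2, 3}  B3 = {0, 1}
Tree: B1–B2, B1–B3

Every bag has size at most 2, so the width is 2 − 1 = 1 and tw(G) ≤ 1. Any graph with an edge has treewidth ≥ 1, and G has the edge 1–3. Therefore the treewidth is 1.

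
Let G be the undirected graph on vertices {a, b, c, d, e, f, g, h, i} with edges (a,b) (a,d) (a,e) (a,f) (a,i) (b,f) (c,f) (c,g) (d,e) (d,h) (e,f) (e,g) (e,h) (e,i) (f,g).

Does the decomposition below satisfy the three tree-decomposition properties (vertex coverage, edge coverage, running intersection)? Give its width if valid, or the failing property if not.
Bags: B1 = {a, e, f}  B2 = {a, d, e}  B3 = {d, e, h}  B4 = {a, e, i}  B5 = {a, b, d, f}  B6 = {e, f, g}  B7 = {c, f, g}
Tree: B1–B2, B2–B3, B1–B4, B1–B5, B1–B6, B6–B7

A tree decomposition must satisfy three properties: every vertex lies in some bag; for every edge, both endpoints lie together in some bag; and for every vertex, the bags containing it form a connected subtree. Here bags containing vertex d are not connected in the tree, so the decomposition is invalid.

No — bags containing vertex d are not connected in the tree.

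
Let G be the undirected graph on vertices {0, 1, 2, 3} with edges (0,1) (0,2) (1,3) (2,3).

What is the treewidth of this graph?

A width-2 tree decomposition is:
Bags: B1 = {0, 1, 3}  B2 = {0, 2, 3}
Tree: B1–B2
Each bag holds 3 vertices, so the decomposition has width 2, which upper-bounds the treewidth. Since 0–1–3–2–0 is a cycle in G, G is not acyclic. Forests are exactly the graphs of treewidth ≤ 1, so tw(G) ≥ 2. Hence tw(G) = 2 exactly.

2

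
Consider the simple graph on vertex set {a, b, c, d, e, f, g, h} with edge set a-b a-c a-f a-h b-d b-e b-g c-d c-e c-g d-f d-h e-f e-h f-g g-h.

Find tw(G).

4

A width-4 tree decomposition is:
Bags: B1 = {b, c, d, f, h}  B2 = {b, c, f, g, h}  B3 = {b, c, e, f, h}  B4 = {a, b, c, f, h}
Tree: B1–B2, B2–B3, B3–B4
Each bag holds 5 vertices, so the decomposition has width 4, which upper-bounds the treewidth. For the lower bound: the 5 vertex sets {c,d}, {f,g}, {e,h}, {b}, {a} are disjoint, each induces a connected subgraph, and every pair is joined by at least one edge of G. Contracting each set to a single vertex therefore yields K_{5} as a minor, and since treewidth is minor-monotone, tw(G) ≥ tw(K_{5}) = 4. Therefore the treewidth is 4.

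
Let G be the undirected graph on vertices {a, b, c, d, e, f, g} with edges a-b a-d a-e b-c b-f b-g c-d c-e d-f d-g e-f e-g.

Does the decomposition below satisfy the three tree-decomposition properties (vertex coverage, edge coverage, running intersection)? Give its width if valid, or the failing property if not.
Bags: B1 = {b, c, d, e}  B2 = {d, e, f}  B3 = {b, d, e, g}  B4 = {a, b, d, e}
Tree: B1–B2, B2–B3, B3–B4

A tree decomposition must satisfy three properties: every vertex lies in some bag; for every edge, both endpoints lie together in some bag; and for every vertex, the bags containing it form a connected subtree. Here edge (b,f) lies in no bag, so the decomposition is invalid.

No — edge (b,f) lies in no bag.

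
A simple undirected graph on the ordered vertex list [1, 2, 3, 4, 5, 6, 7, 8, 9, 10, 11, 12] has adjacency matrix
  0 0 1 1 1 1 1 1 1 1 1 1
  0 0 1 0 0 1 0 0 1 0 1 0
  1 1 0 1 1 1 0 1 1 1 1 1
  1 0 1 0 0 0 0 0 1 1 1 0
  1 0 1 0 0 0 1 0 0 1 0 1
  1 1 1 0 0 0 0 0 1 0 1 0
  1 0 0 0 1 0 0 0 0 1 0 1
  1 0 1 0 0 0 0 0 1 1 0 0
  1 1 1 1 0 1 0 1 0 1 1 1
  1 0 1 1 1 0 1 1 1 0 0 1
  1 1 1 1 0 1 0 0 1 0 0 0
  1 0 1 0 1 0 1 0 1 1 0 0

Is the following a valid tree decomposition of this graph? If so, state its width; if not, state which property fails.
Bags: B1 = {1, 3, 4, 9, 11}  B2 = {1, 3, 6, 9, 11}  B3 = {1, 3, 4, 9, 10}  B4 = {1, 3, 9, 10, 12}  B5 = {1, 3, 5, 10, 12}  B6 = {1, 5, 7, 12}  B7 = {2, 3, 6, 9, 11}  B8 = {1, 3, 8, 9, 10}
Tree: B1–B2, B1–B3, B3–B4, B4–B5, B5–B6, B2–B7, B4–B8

No — edge (10,7) lies in no bag.

A tree decomposition must satisfy three properties: every vertex lies in some bag; for every edge, both endpoints lie together in some bag; and for every vertex, the bags containing it form a connected subtree. Here edge (10,7) lies in no bag, so the decomposition is invalid.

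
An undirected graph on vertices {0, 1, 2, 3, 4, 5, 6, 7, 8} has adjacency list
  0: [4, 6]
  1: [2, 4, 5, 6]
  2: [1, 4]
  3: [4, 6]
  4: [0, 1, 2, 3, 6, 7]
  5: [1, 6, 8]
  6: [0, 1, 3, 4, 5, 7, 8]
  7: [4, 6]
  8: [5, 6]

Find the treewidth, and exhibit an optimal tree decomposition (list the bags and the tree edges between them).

The largest bag has 3 vertices, giving width 2; this decomposition certifies tw(G) ≤ 2. Conversely, {1, 2, 4} is a clique of size 3, and the vertices of any clique must share a bag in every tree decomposition; so some bag has ≥ 3 vertices and tw(G) ≥ 2. Combining the bounds, tw(G) = 2.

Treewidth 2.
One such decomposition:
Bags: B1 = {1, 5, 6}  B2 = {1, 4, 6}  B3 = {0, 4, 6}  B4 = {4, 6, 7}  B5 = {3, 4, 6}  B6 = {1, 2, 4}  B7 = {5, 6, 8}
Tree: B1–B2, B2–B3, B3–B4, B3–B5, B2–B6, B1–B7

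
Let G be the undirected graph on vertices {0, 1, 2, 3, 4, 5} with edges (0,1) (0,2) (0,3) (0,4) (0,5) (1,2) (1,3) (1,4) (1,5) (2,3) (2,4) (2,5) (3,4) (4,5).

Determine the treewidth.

A width-4 tree decomposition is:
Bags: B1 = {0, 1, 2, 4, 5}  B2 = {0, 1, 2, 3, 4}
Tree: B1–B2
The largest bag has 5 vertices, giving width 4; this decomposition certifies tw(G) ≤ 4. Conversely, {0, 1, 2, 3, 4} is a clique of size 5, and the vertices of any clique must share a bag in every tree decomposition; so some bag has ≥ 5 vertices and tw(G) ≥ 4. Combining the bounds, tw(G) = 4.

4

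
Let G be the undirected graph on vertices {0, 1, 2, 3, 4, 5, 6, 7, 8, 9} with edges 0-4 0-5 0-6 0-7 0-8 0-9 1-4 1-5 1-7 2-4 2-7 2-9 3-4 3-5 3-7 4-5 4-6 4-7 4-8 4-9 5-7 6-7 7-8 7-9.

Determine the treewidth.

A width-3 tree decomposition is:
Bags: B1 = {0, 4, 7, 9}  B2 = {0, 4, 5, 7}  B3 = {2, 4, 7, 9}  B4 = {3, 4, 5, 7}  B5 = {0, 4, 7, 8}  B6 = {1, 4, 5, 7}  B7 = {0, 4, 6, 7}
Tree: B1–B2, B1–B3, B2–B4, B2–B5, B4–B6, B2–B7
Each bag holds 4 vertices, so the decomposition has width 3, which upper-bounds the treewidth. On the other hand G contains the 4-clique {0, 4, 7, 8}. A clique must lie in a single bag of any decomposition, so no decomposition can have width below 3. Therefore the treewidth is 3.

3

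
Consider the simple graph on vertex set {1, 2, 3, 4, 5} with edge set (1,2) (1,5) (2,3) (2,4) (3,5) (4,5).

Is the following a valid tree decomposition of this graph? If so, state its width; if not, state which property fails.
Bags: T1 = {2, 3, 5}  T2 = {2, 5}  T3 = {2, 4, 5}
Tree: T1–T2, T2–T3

A tree decomposition must satisfy three properties: every vertex lies in some bag; for every edge, both endpoints lie together in some bag; and for every vertex, the bags containing it form a connected subtree. Here vertex 1 appears in no bag, so the decomposition is invalid.

No — vertex 1 appears in no bag.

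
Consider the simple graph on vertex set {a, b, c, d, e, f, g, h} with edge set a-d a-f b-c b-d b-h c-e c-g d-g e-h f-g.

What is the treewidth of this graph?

A width-2 tree decomposition is:
Bags: B1 = {b, e, h}  B2 = {b, c, e}  B3 = {b, c, d}  B4 = {c, d, g}  B5 = {a, d, g}  B6 = {a, f, g}
Tree: B1–B2, B2–B3, B3–B4, B4–B5, B5–B6
Every bag has size at most 3, so the width is 3 − 1 = 2 and tw(G) ≤ 2. For the lower bound, G contains the cycle h–e–c–b–h, so G is not a forest; only forests have treewidth ≤ 1, hence tw(G) ≥ 2. The upper and lower bounds meet at 2, so that is the treewidth.

2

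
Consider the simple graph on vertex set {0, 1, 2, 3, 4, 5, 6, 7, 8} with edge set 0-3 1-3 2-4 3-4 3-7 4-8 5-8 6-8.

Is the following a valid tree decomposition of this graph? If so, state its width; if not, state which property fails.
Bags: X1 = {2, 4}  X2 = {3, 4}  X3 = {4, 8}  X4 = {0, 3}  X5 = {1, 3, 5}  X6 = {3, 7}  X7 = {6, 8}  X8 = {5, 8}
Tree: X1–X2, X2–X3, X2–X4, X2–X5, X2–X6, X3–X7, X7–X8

A tree decomposition must satisfy three properties: every vertex lies in some bag; for every edge, both endpoints lie together in some bag; and for every vertex, the bags containing it form a connected subtree. Here bags containing vertex 5 are not connected in the tree, so the decomposition is invalid.

No — bags containing vertex 5 are not connected in the tree.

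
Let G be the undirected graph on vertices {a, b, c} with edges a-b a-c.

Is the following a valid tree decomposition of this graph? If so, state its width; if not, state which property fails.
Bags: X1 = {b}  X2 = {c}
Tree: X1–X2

A tree decomposition must satisfy three properties: every vertex lies in some bag; for every edge, both endpoints lie together in some bag; and for every vertex, the bags containing it form a connected subtree. Here vertex a appears in no bag, so the decomposition is invalid.

No — vertex a appears in no bag.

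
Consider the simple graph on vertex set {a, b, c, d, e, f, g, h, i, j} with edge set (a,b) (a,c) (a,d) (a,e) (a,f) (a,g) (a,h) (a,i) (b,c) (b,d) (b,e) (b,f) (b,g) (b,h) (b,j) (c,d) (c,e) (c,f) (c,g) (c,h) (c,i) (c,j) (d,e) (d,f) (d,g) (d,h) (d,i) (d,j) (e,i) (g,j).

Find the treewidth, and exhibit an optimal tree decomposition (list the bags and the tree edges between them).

Treewidth 4.
One optimal decomposition is:
Bags: B1 = {a, b, c, d, f}  B2 = {a, b, c, d, g}  B3 = {a, b, c, d, e}  B4 = {a, c, d, e, i}  B5 = {a, b, c, d, h}  B6 = {b, c, d, g, j}
Tree: B1–B2, B2–B3, B3–B4, B3–B5, B2–B6

Every bag has size at most 5, so the width is 5 − 1 = 4 and tw(G) ≤ 4. On the other hand G contains the 5-clique {b, c, d, g, j}. A clique must lie in a single bag of any decomposition, so no decomposition can have width below 4. Combining the bounds, tw(G) = 4.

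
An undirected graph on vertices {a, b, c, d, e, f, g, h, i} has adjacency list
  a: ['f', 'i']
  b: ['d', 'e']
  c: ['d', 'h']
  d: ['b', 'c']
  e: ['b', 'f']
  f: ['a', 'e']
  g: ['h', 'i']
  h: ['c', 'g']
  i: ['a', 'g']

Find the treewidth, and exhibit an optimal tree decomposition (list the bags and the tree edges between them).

Treewidth 2.
Bags: B1 = {a, g, i}  B2 = {a, g, h}  B3 = {a, c, h}  B4 = {a, c, d}  B5 = {a, b, d}  B6 = {a, b, e}  B7 = {a, e, f}
Tree: B1–B2, B2–B3, B3–B4, B4–B5, B5–B6, B6–B7

The largest bag has 3 vertices, giving width 2; this decomposition certifies tw(G) ≤ 2. Since a–i–g–h–c–d–b–e–f–a is a cycle in G, G is not acyclic. Forests are exactly the graphs of treewidth ≤ 1, so tw(G) ≥ 2. Therefore the treewidth is 2.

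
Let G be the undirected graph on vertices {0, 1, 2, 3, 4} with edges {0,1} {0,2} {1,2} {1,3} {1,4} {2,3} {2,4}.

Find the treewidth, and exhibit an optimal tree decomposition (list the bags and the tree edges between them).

The largest bag has 3 vertices, giving width 2; this decomposition certifies tw(G) ≤ 2. For the lower bound, the 3 vertices {0, 1, 2} are pairwise adjacent, and any tree decomposition puts a clique entirely inside one bag — forcing width ≥ 2. Combining the bounds, tw(G) = 2.

Treewidth 2.
Bags: B1 = {0, 1, 2}  B2 = {1, 2, 3}  B3 = {1, 2, 4}
Tree: B1–B2, B2–B3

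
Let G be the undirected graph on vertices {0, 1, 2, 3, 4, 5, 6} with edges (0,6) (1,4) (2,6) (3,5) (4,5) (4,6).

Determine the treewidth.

1

A width-1 tree decomposition is:
Bags: B1 = {4, 5}  B2 = {4, 6}  B3 = {2, 6}  B4 = {0, 6}  B5 = {1, 4}  B6 = {3, 5}
Tree: B1–B2, B2–B3, B2–B4, B2–B5, B1–B6
The largest bag has 2 vertices, giving width 1; this decomposition certifies tw(G) ≤ 1. G has an edge, so its treewidth is at least 1. Hence tw(G) = 1 exactly.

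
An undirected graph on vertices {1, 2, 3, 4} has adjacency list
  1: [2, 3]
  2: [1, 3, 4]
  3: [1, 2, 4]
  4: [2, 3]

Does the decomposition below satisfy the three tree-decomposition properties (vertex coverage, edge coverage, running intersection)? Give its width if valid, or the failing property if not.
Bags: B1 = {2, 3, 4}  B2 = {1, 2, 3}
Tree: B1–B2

Yes; width 2.

Checking the three conditions: (i) the bags cover all of {1, 2, 3, 4}; (ii) for each edge, some bag contains both endpoints; (iii) the bags containing any fixed vertex form a subtree. All hold, so the decomposition is valid with width 3 − 1 = 2.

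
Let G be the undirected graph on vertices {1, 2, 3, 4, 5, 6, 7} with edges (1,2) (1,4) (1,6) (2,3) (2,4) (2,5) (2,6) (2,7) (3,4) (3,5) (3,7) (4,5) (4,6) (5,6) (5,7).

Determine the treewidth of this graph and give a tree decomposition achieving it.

Treewidth 3.
One such decomposition:
Bags: B1 = {2, 4, 5, 6}  B2 = {2, 3, 4, 5}  B3 = {1, 2, 4, 6}  B4 = {2, 3, 5, 7}
Tree: B1–B2, B1–B3, B2–B4

Every bag has size at most 4, so the width is 4 − 1 = 3 and tw(G) ≤ 3. On the other hand G contains the 4-clique {1, 2, 4, 6}. A clique must lie in a single bag of any decomposition, so no decomposition can have width below 3. Hence tw(G) = 3 exactly.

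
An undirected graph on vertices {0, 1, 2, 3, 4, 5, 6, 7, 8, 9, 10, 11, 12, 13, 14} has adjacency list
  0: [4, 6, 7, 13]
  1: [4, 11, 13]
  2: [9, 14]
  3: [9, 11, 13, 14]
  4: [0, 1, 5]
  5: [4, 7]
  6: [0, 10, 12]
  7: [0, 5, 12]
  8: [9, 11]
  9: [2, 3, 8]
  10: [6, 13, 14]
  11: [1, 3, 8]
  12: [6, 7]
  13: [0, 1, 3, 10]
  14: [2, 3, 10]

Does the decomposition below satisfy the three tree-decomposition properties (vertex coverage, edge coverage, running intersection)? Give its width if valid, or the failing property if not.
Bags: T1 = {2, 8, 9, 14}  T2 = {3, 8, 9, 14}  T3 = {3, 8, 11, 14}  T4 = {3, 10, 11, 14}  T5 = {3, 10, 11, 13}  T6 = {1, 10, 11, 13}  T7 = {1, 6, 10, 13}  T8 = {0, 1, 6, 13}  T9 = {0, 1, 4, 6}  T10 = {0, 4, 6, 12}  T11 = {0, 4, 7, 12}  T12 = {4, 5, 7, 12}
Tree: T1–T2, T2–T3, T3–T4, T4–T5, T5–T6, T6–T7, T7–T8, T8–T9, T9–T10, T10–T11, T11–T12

Every vertex of G appears in some bag (union = {0, 1, 2, 3, 4, 5, 6, 7, 8, 9, 10, 11, 12, 13, 14}); every edge is covered by a bag; and for each vertex v the set of bags containing v is connected in the bag tree. The decomposition is therefore valid. The largest bag has 4 vertices, so the width is 3.

Yes; width 3.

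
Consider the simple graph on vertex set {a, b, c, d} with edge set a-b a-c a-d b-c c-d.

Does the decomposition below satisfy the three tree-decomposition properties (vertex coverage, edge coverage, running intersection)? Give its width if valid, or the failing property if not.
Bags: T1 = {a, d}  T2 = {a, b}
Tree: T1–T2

No — vertex c appears in no bag.

A tree decomposition must satisfy three properties: every vertex lies in some bag; for every edge, both endpoints lie together in some bag; and for every vertex, the bags containing it form a connected subtree. Here vertex c appears in no bag, so the decomposition is invalid.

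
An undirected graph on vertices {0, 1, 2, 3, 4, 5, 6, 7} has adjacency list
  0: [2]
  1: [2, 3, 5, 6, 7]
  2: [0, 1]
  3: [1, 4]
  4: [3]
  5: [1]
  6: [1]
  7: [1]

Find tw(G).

A width-1 tree decomposition is:
Bags: B1 = {1, 7}  B2 = {1, 6}  B3 = {1, 3}  B4 = {1, 5}  B5 = {1, 2}  B6 = {0, 2}  B7 = {3, 4}
Tree: B1–B2, B2–B3, B3–B4, B4–B5, B5–B6, B3–B7
Every bag has size at most 2, so the width is 2 − 1 = 1 and tw(G) ≤ 1. G has an edge, so its treewidth is at least 1. Hence tw(G) = 1 exactly.

1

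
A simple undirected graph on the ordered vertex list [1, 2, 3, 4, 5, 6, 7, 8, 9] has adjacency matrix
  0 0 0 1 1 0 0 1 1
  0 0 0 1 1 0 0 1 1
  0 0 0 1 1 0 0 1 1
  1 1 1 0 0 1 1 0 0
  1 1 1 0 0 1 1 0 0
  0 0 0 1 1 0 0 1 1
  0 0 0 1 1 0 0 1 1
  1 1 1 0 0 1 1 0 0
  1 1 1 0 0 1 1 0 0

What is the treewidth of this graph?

4

A width-4 tree decomposition is:
Bags: B1 = {1, 4, 5, 8, 9}  B2 = {4, 5, 6, 8, 9}  B3 = {4, 5, 7, 8, 9}  B4 = {3, 4, 5, 8, 9}  B5 = {2, 4, 5, 8, 9}
Tree: B1–B2, B2–B3, B3–B4, B4–B5
Every bag has size at most 5, so the width is 5 − 1 = 4 and tw(G) ≤ 4. For the lower bound: the 5 vertex sets {1,4}, {6,8}, {5,7}, {9}, {3} are disjoint, each induces a connected subgraph, and every pair is joined by at least one edge of G. Contracting each set to a single vertex therefore yields K_{5} as a minor, and since treewidth is minor-monotone, tw(G) ≥ tw(K_{5}) = 4. Hence tw(G) = 4 exactly.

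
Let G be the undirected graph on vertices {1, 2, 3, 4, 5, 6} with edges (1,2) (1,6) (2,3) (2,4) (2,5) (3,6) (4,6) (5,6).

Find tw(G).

A width-2 tree decomposition is:
Bags: B1 = {2, 5, 6}  B2 = {2, 4, 6}  B3 = {1, 2, 6}  B4 = {2, 3, 6}
Tree: B1–B2, B2–B3, B3–B4
The largest bag has 3 vertices, giving width 2; this decomposition certifies tw(G) ≤ 2. For the lower bound, G contains the cycle 5–6–4–2–5, so G is not a forest; only forests have treewidth ≤ 1, hence tw(G) ≥ 2. Combining the bounds, tw(G) = 2.

2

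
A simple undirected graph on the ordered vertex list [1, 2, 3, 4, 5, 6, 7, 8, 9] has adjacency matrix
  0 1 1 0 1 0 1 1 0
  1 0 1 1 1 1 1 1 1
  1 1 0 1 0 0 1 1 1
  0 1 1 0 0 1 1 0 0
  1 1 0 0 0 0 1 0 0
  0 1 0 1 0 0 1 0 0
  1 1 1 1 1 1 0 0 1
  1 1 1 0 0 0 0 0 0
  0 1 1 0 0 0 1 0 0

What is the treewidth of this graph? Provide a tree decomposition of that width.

Each bag holds 4 vertices, so the decomposition has width 3, which upper-bounds the treewidth. For the lower bound, the 4 vertices {1, 2, 3, 8} are pairwise adjacent, and any tree decomposition puts a clique entirely inside one bag — forcing width ≥ 3. Therefore the treewidth is 3.

Treewidth 3.
One such decomposition:
Bags: B1 = {2, 3, 7, 9}  B2 = {1, 2, 3, 7}  B3 = {1, 2, 5, 7}  B4 = {1, 2, 3, 8}  B5 = {2, 3, 4, 7}  B6 = {2, 4, 6, 7}
Tree: B1–B2, B2–B3, B2–B4, B2–B5, B5–B6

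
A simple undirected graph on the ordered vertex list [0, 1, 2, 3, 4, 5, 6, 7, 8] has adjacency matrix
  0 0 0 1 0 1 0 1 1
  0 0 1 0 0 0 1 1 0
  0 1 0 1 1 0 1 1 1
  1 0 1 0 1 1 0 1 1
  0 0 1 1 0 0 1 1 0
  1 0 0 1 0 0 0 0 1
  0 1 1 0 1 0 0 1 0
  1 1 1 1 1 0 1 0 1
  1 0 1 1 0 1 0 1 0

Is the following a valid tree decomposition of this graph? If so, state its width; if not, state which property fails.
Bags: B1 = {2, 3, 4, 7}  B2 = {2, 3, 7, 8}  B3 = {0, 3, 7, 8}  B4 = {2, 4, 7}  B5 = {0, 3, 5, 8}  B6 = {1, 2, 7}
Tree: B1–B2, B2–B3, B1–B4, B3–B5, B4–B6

A tree decomposition must satisfy three properties: every vertex lies in some bag; for every edge, both endpoints lie together in some bag; and for every vertex, the bags containing it form a connected subtree. Here vertex 6 appears in no bag, so the decomposition is invalid.

No — vertex 6 appears in no bag.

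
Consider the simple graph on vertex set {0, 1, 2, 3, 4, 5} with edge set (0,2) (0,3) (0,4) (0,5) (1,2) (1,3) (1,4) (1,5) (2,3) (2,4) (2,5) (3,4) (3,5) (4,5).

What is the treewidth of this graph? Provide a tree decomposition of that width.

Treewidth 4.
One such decomposition:
Bags: B1 = {1, 2, 3, 4, 5}  B2 = {0, 2, 3, 4, 5}
Tree: B1–B2

The largest bag has 5 vertices, giving width 4; this decomposition certifies tw(G) ≤ 4. Conversely, {0, 2, 3, 4, 5} is a clique of size 5, and the vertices of any clique must share a bag in every tree decomposition; so some bag has ≥ 5 vertices and tw(G) ≥ 4. Combining the bounds, tw(G) = 4.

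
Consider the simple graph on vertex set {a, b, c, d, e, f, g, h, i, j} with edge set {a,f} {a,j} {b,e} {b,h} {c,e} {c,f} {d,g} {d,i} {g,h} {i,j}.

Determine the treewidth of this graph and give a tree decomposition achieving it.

Treewidth 2.
One such decomposition:
Bags: B1 = {b, c, e}  B2 = {b, c, h}  B3 = {c, g, h}  B4 = {c, d, g}  B5 = {c, d, i}  B6 = {c, i, j}  B7 = {a, c, j}  B8 = {a, c, f}
Tree: B1–B2, B2–B3, B3–B4, B4–B5, B5–B6, B6–B7, B7–B8

The largest bag has 3 vertices, giving width 2; this decomposition certifies tw(G) ≤ 2. For the lower bound, G contains the cycle c–e–b–h–g–d–i–j–a–f–c, so G is not a forest; only forests have treewidth ≤ 1, hence tw(G) ≥ 2. Combining the bounds, tw(G) = 2.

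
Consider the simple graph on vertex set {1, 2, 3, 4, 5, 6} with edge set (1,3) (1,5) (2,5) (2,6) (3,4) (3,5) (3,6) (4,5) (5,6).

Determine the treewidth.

2

A width-2 tree decomposition is:
Bags: B1 = {3, 5, 6}  B2 = {3, 4, 5}  B3 = {2, 5, 6}  B4 = {1, 3, 5}
Tree: B1–B2, B1–B3, B1–B4
Every bag has size at most 3, so the width is 3 − 1 = 2 and tw(G) ≤ 2. For the lower bound, the 3 vertices {2, 5, 6} are pairwise adjacent, and any tree decomposition puts a clique entirely inside one bag — forcing width ≥ 2. Therefore the treewidth is 2.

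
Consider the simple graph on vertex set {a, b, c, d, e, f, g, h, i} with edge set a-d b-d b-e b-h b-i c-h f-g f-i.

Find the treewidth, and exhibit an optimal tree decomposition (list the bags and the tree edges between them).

Each bag holds 2 vertices, so the decomposition has width 1, which upper-bounds the treewidth. Since G has at least one edge (e.g. h–b), it is not an edgeless graph, so tw(G) ≥ 1. Hence tw(G) = 1 exactly.

Treewidth 1.
One such decomposition:
Bags: B1 = {b, h}  B2 = {b, d}  B3 = {b, e}  B4 = {b, i}  B5 = {c, h}  B6 = {a, d}  B7 = {f, i}  B8 = {f, g}
Tree: B1–B2, B1–B3, B2–B4, B1–B5, B2–B6, B4–B7, B7–B8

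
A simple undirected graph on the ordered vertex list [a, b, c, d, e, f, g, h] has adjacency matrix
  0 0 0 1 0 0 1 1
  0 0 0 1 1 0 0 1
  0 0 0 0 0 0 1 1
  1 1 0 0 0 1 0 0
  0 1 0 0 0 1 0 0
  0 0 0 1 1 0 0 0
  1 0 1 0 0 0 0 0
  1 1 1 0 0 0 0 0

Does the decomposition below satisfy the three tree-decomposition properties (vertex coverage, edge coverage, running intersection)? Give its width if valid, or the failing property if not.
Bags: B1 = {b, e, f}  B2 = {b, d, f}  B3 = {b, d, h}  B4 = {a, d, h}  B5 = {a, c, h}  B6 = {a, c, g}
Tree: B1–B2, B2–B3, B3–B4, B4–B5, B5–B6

Every vertex of G appears in some bag (union = {a, b, c, d, e, f, g, h}); every edge is covered by a bag; and for each vertex v the set of bags containing v is connected in the bag tree. The decomposition is therefore valid. The largest bag has 3 vertices, so the width is 2.

Yes; width 2.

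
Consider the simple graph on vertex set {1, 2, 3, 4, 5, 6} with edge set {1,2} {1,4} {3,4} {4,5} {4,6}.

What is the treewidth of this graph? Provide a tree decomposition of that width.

Treewidth 1.
One such decomposition:
Bags: B1 = {4, 6}  B2 = {1, 4}  B3 = {3, 4}  B4 = {4, 5}  B5 = {1, 2}
Tree: B1–B2, B2–B3, B3–B4, B2–B5

Every bag has size at most 2, so the width is 2 − 1 = 1 and tw(G) ≤ 1. Since G has at least one edge (e.g. 4–6), it is not an edgeless graph, so tw(G) ≥ 1. Hence tw(G) = 1 exactly.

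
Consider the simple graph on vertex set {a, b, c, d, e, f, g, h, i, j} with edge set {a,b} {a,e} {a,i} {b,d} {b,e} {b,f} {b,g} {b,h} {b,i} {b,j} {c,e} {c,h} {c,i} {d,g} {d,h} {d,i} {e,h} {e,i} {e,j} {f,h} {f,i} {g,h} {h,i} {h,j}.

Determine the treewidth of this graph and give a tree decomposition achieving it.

Treewidth 3.
One optimal decomposition is:
Bags: B1 = {b, d, h, i}  B2 = {b, e, h, i}  B3 = {a, b, e, i}  B4 = {b, f, h, i}  B5 = {b, e, h, j}  B6 = {b, d, g, h}  B7 = {c, e, h, i}
Tree: B1–B2, B2–B3, B2–B4, B2–B5, B1–B6, B2–B7

Every bag has size at most 4, so the width is 4 − 1 = 3 and tw(G) ≤ 3. On the other hand G contains the 4-clique {c, e, h, i}. A clique must lie in a single bag of any decomposition, so no decomposition can have width below 3. Therefore the treewidth is 3.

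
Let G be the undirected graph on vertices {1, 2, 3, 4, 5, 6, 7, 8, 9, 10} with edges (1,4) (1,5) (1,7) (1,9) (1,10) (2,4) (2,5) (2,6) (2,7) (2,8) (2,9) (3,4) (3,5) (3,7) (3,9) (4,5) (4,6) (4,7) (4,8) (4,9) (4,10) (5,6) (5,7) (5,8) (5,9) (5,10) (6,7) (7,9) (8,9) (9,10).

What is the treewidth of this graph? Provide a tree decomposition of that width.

Every bag has size at most 5, so the width is 5 − 1 = 4 and tw(G) ≤ 4. Conversely, {2, 4, 5, 8, 9} is a clique of size 5, and the vertices of any clique must share a bag in every tree decomposition; so some bag has ≥ 5 vertices and tw(G) ≥ 4. Therefore the treewidth is 4.

Treewidth 4.
One optimal decomposition is:
Bags: B1 = {2, 4, 5, 7, 9}  B2 = {1, 4, 5, 7, 9}  B3 = {3, 4, 5, 7, 9}  B4 = {2, 4, 5, 6, 7}  B5 = {2, 4, 5, 8, 9}  B6 = {1, 4, 5, 9, 10}
Tree: B1–B2, B2–B3, B1–B4, B1–B5, B2–B6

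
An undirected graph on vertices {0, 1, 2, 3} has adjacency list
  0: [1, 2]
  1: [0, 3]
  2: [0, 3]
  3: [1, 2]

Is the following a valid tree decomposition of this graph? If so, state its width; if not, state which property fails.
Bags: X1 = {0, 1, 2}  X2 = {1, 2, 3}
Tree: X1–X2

Every vertex of G appears in some bag (union = {0, 1, 2, 3}); every edge is covered by a bag; and for each vertex v the set of bags containing v is connected in the bag tree. The decomposition is therefore valid. The largest bag has 3 vertices, so the width is 2.

Yes; width 2.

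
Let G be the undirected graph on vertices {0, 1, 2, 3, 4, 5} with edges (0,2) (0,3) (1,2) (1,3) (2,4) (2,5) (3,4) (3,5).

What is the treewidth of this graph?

A width-2 tree decomposition is:
Bags: B1 = {1, 2, 3}  B2 = {2, 3, 4}  B3 = {0, 2, 3}  B4 = {2, 3, 5}
Tree: B1–B2, B2–B3, B3–B4
The largest bag has 3 vertices, giving width 2; this decomposition certifies tw(G) ≤ 2. The edges 3–1–2–4–3 form a cycle, so G is not a tree and its treewidth is at least 2. Combining the bounds, tw(G) = 2.

2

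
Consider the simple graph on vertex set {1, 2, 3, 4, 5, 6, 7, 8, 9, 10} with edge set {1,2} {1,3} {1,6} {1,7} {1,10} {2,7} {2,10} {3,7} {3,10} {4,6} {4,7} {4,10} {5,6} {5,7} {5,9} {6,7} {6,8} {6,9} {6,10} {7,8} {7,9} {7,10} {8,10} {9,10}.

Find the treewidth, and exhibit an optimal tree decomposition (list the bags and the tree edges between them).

Treewidth 3.
Bags: B1 = {1, 2, 7, 10}  B2 = {1, 6, 7, 10}  B3 = {6, 7, 8, 10}  B4 = {6, 7, 9, 10}  B5 = {1, 3, 7, 10}  B6 = {4, 6, 7, 10}  B7 = {5, 6, 7, 9}
Tree: B1–B2, B2–B3, B2–B4, B2–B5, B3–B6, B4–B7

Each bag holds 4 vertices, so the decomposition has width 3, which upper-bounds the treewidth. On the other hand G contains the 4-clique {1, 2, 7, 10}. A clique must lie in a single bag of any decomposition, so no decomposition can have width below 3. Hence tw(G) = 3 exactly.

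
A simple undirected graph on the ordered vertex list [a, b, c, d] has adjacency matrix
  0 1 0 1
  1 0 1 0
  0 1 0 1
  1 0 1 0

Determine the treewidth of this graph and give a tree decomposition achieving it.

Treewidth 2.
One such decomposition:
Bags: B1 = {a, b, d}  B2 = {b, c, d}
Tree: B1–B2

The largest bag has 3 vertices, giving width 2; this decomposition certifies tw(G) ≤ 2. For the lower bound, G contains the cycle d–a–b–c–d, so G is not a forest; only forests have treewidth ≤ 1, hence tw(G) ≥ 2. Therefore the treewidth is 2.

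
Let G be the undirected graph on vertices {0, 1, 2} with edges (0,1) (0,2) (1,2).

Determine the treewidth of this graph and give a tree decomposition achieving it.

Treewidth 2.
One optimal decomposition is:
Bags: B1 = {0, 1, 2}
Tree: (single bag)

A single bag containing all 3 vertices is trivially a valid decomposition of width 2. Conversely, {0, 1, 2} is a clique of size 3, and the vertices of any clique must share a bag in every tree decomposition; so some bag has ≥ 3 vertices and tw(G) ≥ 2. Combining the bounds, tw(G) = 2.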